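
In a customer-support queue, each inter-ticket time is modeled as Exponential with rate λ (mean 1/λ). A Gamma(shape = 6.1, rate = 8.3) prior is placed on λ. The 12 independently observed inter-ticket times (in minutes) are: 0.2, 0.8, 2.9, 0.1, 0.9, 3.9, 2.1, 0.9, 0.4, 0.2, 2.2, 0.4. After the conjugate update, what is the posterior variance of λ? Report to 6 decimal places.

With a Gamma(shape α, rate β) prior on the exponential rate λ, the posterior after n observations with total T = Σxᵢ is Gamma(α+n, β+T).
Sum of observations T = 15.0 minutes; n = 12.
Posterior: Gamma(6.1+12, 8.3+15.0) = Gamma(18.1, 23.3).
Var = α/β² = 0.033340.

0.033340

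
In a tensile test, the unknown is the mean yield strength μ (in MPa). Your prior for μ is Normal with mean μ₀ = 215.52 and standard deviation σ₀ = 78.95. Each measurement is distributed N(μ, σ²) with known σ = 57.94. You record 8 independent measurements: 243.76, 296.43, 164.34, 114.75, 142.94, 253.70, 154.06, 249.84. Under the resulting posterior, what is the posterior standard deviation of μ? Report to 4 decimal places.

For Normal data with known variance σ², a Normal(μ₀, σ₀²) prior on μ is conjugate. Posterior precision = 1/σ₀² + n/σ²; posterior mean is the precision-weighted average of μ₀ and x̄.
σ₀² = 78.95² = 6233.1025, σ² = 57.94² = 3357.0436; σ² + n·σ₀² = 3357.0436 + 8·6233.1025 = 53221.8636.
Posterior precision = 1/σ₀² + n/σ² = 1/6233.1025 + 8/3357.0436 = (σ² + n·σ₀²)/(σ₀²σ²) = 53221.8636/(6233.1025·3357.0436); posterior variance σₙ² = σ₀²σ²/(σ² + n·σ₀²) = 6233.1025·3357.0436/53221.8636 = 393.161672.
Posterior SD = √σₙ² = √(6233.1025·3357.0436/53221.8636) = 19.8283.

19.8283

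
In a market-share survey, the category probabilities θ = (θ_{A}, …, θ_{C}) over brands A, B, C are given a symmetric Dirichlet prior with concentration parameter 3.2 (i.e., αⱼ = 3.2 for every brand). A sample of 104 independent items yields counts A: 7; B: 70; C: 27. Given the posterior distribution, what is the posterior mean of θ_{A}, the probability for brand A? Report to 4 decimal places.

0.0898

The Dirichlet prior is conjugate to the Multinomial likelihood: each posterior αⱼ = prior αⱼ + observed count nⱼ.
Posterior concentration: (10.2, 73.2, 30.2), total = 113.6.
E[θ_{A}|data] = α_{A}/Σα = 10.2/113.6 = 0.0898.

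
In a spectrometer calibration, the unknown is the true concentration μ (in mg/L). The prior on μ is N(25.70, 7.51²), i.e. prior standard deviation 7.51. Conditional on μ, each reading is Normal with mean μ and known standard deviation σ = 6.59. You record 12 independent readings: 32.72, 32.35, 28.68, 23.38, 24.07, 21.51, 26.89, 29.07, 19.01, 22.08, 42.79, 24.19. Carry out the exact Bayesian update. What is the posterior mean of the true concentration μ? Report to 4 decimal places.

27.1362

For Normal data with known variance σ², a Normal(μ₀, σ₀²) prior on μ is conjugate. Posterior precision = 1/σ₀² + n/σ²; posterior mean is the precision-weighted average of μ₀ and x̄.
Σxᵢ = 32.72 + 32.35 + 28.68 + 23.38 + 24.07 + 21.51 + 26.89 + 29.07 + 19.01 + 22.08 + 42.79 + 24.19 = 326.74, so n·x̄ = 326.74.
σ₀² = 7.51² = 56.4001, σ² = 6.59² = 43.4281; σ² + n·σ₀² = 43.4281 + 12·56.4001 = 720.2293.
Posterior mean = (μ₀/σ₀² + n·x̄/σ²)/(1/σ₀² + n/σ²) = (σ²·μ₀ + σ₀²·n·x̄)/(σ² + n·σ₀²) = (43.4281·25.70 + 56.4001·326.74)/720.2293 = 19544.270844/720.2293 = 27.1362.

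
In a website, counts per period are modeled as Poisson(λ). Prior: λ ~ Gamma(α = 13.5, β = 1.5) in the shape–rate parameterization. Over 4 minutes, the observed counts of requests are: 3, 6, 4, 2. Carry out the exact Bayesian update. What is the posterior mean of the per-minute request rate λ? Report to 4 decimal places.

5.1818

With a Gamma(shape α, rate β) prior, the Poisson likelihood is conjugate: the posterior is Gamma(α + ΣXᵢ, β + n).
Sum of counts S = 15 over n = 4 minutes.
Posterior: Gamma(α+S, β+n) = Gamma(13.5+15, 1.5+4) = Gamma(28.5, 5.5).
Posterior mean = α/β = 28.5/5.5 = 5.1818.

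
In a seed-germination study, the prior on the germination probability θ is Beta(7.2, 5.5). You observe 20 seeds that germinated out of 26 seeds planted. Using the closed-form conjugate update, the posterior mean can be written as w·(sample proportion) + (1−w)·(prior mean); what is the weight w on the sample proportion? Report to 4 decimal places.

0.6718

The Beta prior is conjugate to a Binomial/Bernoulli likelihood; the update adds successes to α and failures to β.
Posterior mean = (α₀+k)/(α₀+β₀+n) = [n/(α₀+β₀+n)]·(k/n) + [(α₀+β₀)/(α₀+β₀+n)]·α₀/(α₀+β₀), so only n and the prior enter the weight.
The weight on the data is w = n/(α₀+β₀+n) = 26/(7.2+5.5+26) = 26/38.7 = 0.6718.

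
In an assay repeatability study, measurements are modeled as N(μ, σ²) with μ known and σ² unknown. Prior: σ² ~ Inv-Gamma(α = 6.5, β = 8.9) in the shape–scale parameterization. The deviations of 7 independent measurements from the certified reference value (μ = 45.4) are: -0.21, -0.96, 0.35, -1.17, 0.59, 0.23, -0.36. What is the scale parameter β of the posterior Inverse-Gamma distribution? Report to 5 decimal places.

With known mean μ and an Inverse-Gamma(α, β) prior on σ², the Normal likelihood is conjugate: posterior is Inv-Gamma(α + n/2, β + Σ(xᵢ−μ)²/2).
Σ(xᵢ−μ)² = (-0.21)² + (-0.96)² + (0.35)² + (-1.17)² + (0.59)² + (0.23)² + (-0.36)² = 2.9877.
Posterior: Inv-Gamma(6.5 + 7/2, 8.9 + 2.9877/2) = Inv-Gamma(10.00, 10.39385).
Posterior β = 10.39385.

10.39385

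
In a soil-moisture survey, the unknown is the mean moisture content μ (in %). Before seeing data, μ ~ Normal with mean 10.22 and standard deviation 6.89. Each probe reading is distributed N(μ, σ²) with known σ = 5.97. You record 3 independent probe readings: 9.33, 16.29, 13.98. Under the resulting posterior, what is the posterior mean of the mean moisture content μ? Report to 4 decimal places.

12.6035

For Normal data with known variance σ², a Normal(μ₀, σ₀²) prior on μ is conjugate. Posterior precision = 1/σ₀² + n/σ²; posterior mean is the precision-weighted average of μ₀ and x̄.
Σxᵢ = 9.33 + 16.29 + 13.98 = 39.6, so n·x̄ = 39.6.
σ₀² = 6.89² = 47.4721, σ² = 5.97² = 35.6409; σ² + n·σ₀² = 35.6409 + 3·47.4721 = 178.0572.
Posterior mean = (μ₀/σ₀² + n·x̄/σ²)/(1/σ₀² + n/σ²) = (σ²·μ₀ + σ₀²·n·x̄)/(σ² + n·σ₀²) = (35.6409·10.22 + 47.4721·39.6)/178.0572 = 2244.145158/178.0572 = 12.6035.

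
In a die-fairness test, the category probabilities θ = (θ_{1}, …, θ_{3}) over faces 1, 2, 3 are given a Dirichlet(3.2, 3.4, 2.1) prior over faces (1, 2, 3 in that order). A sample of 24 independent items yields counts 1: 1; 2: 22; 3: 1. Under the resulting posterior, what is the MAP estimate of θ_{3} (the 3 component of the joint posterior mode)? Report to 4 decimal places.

0.0707

The Dirichlet prior is conjugate to the Multinomial likelihood: each posterior αⱼ = prior αⱼ + observed count nⱼ.
Posterior concentration: (4.2, 25.4, 3.1), total = 32.7.
Joint mode component: (α_{3}−1)/(Σα−K) = 2.1/29.7 = 0.0707.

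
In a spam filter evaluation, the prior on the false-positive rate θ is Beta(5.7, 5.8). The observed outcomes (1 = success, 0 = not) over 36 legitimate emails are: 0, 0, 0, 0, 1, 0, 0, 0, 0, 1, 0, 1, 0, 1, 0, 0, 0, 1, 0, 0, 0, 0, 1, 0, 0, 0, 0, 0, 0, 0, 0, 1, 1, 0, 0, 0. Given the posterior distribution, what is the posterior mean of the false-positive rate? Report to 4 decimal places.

0.2884

The Beta prior is conjugate to a Binomial/Bernoulli likelihood; the update adds successes to α and failures to β.
Posterior: Beta(α+k, β+n−k) = Beta(5.7+8, 5.8+28) = Beta(13.7, 33.8).
Posterior mean = α/(α+β) = 13.7/47.5 = 0.2884.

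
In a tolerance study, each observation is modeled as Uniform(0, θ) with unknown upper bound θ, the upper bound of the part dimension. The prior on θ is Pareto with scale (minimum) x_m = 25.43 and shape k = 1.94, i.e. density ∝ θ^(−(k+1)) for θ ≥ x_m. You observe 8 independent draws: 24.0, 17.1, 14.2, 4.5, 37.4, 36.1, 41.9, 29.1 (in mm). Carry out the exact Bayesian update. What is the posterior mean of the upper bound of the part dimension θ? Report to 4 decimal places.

A Pareto(scale x_m, shape k) prior on the upper bound θ of Uniform(0, θ) is conjugate: posterior is Pareto(max(x_m, max xᵢ), k + n).
Sample maximum = 41.9; prior scale x_m = 25.43 → posterior scale = max = 41.90.
Posterior shape = 1.94 + 8 = 9.94.
E[θ|data] = k·x_m/(k−1) = 9.94·41.90/8.94 = 46.5868.

46.5868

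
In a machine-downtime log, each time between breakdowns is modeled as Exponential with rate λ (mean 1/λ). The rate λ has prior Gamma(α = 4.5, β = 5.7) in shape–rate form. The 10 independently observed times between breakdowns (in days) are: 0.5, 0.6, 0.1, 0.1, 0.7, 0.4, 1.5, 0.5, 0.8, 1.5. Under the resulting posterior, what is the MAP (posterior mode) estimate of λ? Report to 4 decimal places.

With a Gamma(shape α, rate β) prior on the exponential rate λ, the posterior after n observations with total T = Σxᵢ is Gamma(α+n, β+T).
Sum of observations T = 6.7 days; n = 10.
Posterior: Gamma(4.5+10, 5.7+6.7) = Gamma(14.5, 12.4).
Mode = (α−1)/β = 1.0887.

1.0887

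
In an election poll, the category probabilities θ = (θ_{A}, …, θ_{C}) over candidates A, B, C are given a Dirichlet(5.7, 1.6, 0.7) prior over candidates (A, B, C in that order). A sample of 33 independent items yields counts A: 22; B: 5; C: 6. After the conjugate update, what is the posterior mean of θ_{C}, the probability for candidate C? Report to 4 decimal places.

0.1634

The Dirichlet prior is conjugate to the Multinomial likelihood: each posterior αⱼ = prior αⱼ + observed count nⱼ.
Posterior concentration: (27.7, 6.6, 6.7), total = 41.0.
E[θ_{C}|data] = α_{C}/Σα = 6.7/41.0 = 0.1634.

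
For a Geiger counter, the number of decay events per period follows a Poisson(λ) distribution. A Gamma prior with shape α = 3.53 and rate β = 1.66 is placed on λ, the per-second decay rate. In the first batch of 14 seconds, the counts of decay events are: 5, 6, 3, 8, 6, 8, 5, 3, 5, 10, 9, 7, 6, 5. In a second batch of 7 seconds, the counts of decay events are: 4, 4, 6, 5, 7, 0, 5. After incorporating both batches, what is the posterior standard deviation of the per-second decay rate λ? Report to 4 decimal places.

With a Gamma(shape α, rate β) prior, the Poisson likelihood is conjugate: the posterior is Gamma(α + ΣXᵢ, β + n).
Batch 1: sum of counts S = 86 over n = 14 seconds.
After batch 1: Gamma(α+S, β+n) = Gamma(3.53+86, 1.66+14) = Gamma(89.53, 15.66).
Batch 2: sum of counts S = 31 over n = 7 seconds.
After batch 2: Gamma(α+S, β+n) = Gamma(89.53+31, 15.66+7) = Gamma(120.53, 22.66).
SD = √α/β = √120.53/22.66 = 0.4845.

0.4845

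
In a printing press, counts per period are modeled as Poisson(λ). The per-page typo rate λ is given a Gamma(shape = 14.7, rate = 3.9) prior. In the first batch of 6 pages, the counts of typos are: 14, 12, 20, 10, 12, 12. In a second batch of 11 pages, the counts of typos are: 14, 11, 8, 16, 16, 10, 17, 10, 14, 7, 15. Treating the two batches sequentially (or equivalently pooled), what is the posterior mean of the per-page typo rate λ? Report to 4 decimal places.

With a Gamma(shape α, rate β) prior, the Poisson likelihood is conjugate: the posterior is Gamma(α + ΣXᵢ, β + n).
Batch 1: sum of counts S = 80 over n = 6 pages.
After batch 1: Gamma(α+S, β+n) = Gamma(14.7+80, 3.9+6) = Gamma(94.7, 9.9).
Batch 2: sum of counts S = 138 over n = 11 pages.
After batch 2: Gamma(α+S, β+n) = Gamma(94.7+138, 9.9+11) = Gamma(232.7, 20.9).
Posterior mean = α/β = 232.7/20.9 = 11.1340.

11.1340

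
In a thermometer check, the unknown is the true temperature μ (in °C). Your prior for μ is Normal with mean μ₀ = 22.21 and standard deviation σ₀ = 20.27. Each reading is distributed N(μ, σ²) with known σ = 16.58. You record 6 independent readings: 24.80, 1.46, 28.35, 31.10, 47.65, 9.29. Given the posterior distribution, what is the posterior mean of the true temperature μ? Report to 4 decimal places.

For Normal data with known variance σ², a Normal(μ₀, σ₀²) prior on μ is conjugate. Posterior precision = 1/σ₀² + n/σ²; posterior mean is the precision-weighted average of μ₀ and x̄.
Σxᵢ = 24.80 + 1.46 + 28.35 + 31.10 + 47.65 + 9.29 = 142.65, so n·x̄ = 142.65.
σ₀² = 20.27² = 410.8729, σ² = 16.58² = 274.8964; σ² + n·σ₀² = 274.8964 + 6·410.8729 = 2740.1338.
Posterior mean = (μ₀/σ₀² + n·x̄/σ²)/(1/σ₀² + n/σ²) = (σ²·μ₀ + σ₀²·n·x̄)/(σ² + n·σ₀²) = (274.8964·22.21 + 410.8729·142.65)/2740.1338 = 64716.468229/2740.1338 = 23.6180.

23.6180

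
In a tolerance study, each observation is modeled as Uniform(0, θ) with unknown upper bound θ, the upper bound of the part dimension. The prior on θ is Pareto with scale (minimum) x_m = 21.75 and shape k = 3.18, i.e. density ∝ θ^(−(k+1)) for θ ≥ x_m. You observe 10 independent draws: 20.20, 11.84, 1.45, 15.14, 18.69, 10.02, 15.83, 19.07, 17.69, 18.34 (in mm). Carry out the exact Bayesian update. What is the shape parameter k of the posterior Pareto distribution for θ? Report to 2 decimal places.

13.18

A Pareto(scale x_m, shape k) prior on the upper bound θ of Uniform(0, θ) is conjugate: posterior is Pareto(max(x_m, max xᵢ), k + n).
Sample maximum = 20.20; prior scale x_m = 21.75 → posterior scale = max = 21.75.
Posterior shape = 3.18 + 10 = 13.18.
Posterior shape k = 13.18.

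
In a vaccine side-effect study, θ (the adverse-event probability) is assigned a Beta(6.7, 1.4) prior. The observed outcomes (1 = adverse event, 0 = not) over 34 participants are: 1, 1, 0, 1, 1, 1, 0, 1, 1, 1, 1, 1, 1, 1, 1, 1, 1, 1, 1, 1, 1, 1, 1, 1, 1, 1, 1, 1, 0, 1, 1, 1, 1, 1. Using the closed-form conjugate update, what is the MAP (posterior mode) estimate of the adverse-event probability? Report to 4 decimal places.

0.9152

The Beta prior is conjugate to a Binomial/Bernoulli likelihood; the update adds successes to α and failures to β.
Posterior: Beta(α+k, β+n−k) = Beta(6.7+31, 1.4+3) = Beta(37.7, 4.4).
Mode of Beta(a,b) for a,b>1 is (a−1)/(a+b−2) = 36.7/40.1 = 0.9152.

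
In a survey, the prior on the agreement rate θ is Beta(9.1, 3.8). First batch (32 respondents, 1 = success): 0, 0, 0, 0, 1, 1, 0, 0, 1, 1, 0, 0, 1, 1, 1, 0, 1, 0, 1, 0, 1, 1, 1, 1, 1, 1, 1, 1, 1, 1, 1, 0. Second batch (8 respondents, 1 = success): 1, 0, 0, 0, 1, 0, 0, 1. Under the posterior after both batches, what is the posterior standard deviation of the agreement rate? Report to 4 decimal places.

0.0665

The Beta prior is conjugate to a Binomial/Bernoulli likelihood; the update adds successes to α and failures to β.
After batch 1: Beta(9.1+20, 3.8+12) = Beta(29.1, 15.8).
After batch 2: Beta(29.1+3, 15.8+5) = Beta(32.1, 20.8).
Var = αβ/((α+β)²(α+β+1)) = 32.1·20.8/(52.9²·53.9) = 0.00442658; SD = √0.00442658 = 0.0665.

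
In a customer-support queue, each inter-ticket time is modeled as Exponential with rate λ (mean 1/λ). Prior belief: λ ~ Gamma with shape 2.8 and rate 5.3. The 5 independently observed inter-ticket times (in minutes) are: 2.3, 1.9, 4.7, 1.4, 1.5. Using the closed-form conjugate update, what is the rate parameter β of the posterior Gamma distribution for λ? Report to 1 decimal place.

17.1

With a Gamma(shape α, rate β) prior on the exponential rate λ, the posterior after n observations with total T = Σxᵢ is Gamma(α+n, β+T).
Sum of observations T = 11.8 minutes; n = 5.
Posterior: Gamma(2.8+5, 5.3+11.8) = Gamma(7.8, 17.1).
Posterior β = 17.1.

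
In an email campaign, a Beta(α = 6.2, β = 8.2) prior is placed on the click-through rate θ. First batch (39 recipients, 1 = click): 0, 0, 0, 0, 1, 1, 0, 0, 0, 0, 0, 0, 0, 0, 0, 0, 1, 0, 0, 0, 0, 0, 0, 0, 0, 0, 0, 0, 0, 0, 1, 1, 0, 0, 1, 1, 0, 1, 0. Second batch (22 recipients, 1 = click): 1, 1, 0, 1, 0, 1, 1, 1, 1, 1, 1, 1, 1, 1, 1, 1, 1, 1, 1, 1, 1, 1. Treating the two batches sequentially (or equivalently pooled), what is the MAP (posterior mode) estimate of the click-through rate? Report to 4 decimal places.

The Beta prior is conjugate to a Binomial/Bernoulli likelihood; the update adds successes to α and failures to β.
After batch 1: Beta(6.2+8, 8.2+31) = Beta(14.2, 39.2).
After batch 2: Beta(14.2+20, 39.2+2) = Beta(34.2, 41.2).
Mode of Beta(a,b) for a,b>1 is (a−1)/(a+b−2) = 33.2/73.4 = 0.4523.

0.4523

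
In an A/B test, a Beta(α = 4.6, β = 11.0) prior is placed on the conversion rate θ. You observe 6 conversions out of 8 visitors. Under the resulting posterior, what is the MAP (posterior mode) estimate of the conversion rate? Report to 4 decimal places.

The Beta prior is conjugate to a Binomial/Bernoulli likelihood; the update adds successes to α and failures to β.
Posterior: Beta(α+k, β+n−k) = Beta(4.6+6, 11.0+2) = Beta(10.6, 13.0).
Mode of Beta(a,b) for a,b>1 is (a−1)/(a+b−2) = 9.6/21.6 = 0.4444.

0.4444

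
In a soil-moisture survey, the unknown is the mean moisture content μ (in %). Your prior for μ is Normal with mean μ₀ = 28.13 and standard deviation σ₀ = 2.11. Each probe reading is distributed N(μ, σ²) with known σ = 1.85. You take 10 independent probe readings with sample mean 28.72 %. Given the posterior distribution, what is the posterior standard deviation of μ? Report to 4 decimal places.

For Normal data with known variance σ², a Normal(μ₀, σ₀²) prior on μ is conjugate. Posterior precision = 1/σ₀² + n/σ²; posterior mean is the precision-weighted average of μ₀ and x̄.
σ₀² = 2.11² = 4.4521, σ² = 1.85² = 3.4225; σ² + n·σ₀² = 3.4225 + 10·4.4521 = 47.9435.
Posterior precision = 1/σ₀² + n/σ² = 1/4.4521 + 10/3.4225 = (σ² + n·σ₀²)/(σ₀²σ²) = 47.9435/(4.4521·3.4225); posterior variance σₙ² = σ₀²σ²/(σ² + n·σ₀²) = 4.4521·3.4225/47.9435 = 0.317818.
Posterior SD = √σₙ² = √(4.4521·3.4225/47.9435) = 0.5638.

0.5638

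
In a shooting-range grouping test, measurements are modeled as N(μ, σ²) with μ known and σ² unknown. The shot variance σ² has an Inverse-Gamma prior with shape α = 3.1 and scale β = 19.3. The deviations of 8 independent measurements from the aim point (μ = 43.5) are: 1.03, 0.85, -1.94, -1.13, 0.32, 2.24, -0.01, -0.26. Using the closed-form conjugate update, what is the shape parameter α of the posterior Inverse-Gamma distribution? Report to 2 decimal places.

7.10

With known mean μ and an Inverse-Gamma(α, β) prior on σ², the Normal likelihood is conjugate: posterior is Inv-Gamma(α + n/2, β + Σ(xᵢ−μ)²/2).
Σ(xᵢ−μ)² = (1.03)² + (0.85)² + (-1.94)² + (-1.13)² + (0.32)² + (2.24)² + (-0.01)² + (-0.26)² = 12.0116.
Posterior: Inv-Gamma(3.1 + 8/2, 19.3 + 12.0116/2) = Inv-Gamma(7.10, 25.30580).
Posterior α = 7.10.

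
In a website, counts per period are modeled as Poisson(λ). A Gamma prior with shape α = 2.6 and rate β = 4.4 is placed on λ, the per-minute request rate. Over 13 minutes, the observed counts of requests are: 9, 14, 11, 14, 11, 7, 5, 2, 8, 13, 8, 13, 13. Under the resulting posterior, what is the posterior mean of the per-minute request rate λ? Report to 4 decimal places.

With a Gamma(shape α, rate β) prior, the Poisson likelihood is conjugate: the posterior is Gamma(α + ΣXᵢ, β + n).
Sum of counts S = 128 over n = 13 minutes.
Posterior: Gamma(α+S, β+n) = Gamma(2.6+128, 4.4+13) = Gamma(130.6, 17.4).
Posterior mean = α/β = 130.6/17.4 = 7.5057.

7.5057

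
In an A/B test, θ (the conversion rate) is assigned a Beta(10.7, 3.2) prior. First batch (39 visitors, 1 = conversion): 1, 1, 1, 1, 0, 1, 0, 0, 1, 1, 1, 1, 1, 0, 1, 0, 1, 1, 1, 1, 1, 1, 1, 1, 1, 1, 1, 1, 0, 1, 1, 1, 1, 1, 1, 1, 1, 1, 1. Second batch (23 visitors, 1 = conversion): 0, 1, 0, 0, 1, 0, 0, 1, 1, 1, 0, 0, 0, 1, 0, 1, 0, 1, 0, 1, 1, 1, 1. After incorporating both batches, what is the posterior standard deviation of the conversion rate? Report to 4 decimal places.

The Beta prior is conjugate to a Binomial/Bernoulli likelihood; the update adds successes to α and failures to β.
After batch 1: Beta(10.7+33, 3.2+6) = Beta(43.7, 9.2).
After batch 2: Beta(43.7+12, 9.2+11) = Beta(55.7, 20.2).
Var = αβ/((α+β)²(α+β+1)) = 55.7·20.2/(75.9²·76.9) = 0.00253978; SD = √0.00253978 = 0.0504.

0.0504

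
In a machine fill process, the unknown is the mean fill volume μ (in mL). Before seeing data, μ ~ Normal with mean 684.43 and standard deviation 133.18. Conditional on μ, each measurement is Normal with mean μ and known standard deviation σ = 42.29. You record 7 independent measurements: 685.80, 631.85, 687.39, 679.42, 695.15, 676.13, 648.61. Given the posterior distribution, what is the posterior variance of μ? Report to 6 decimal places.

For Normal data with known variance σ², a Normal(μ₀, σ₀²) prior on μ is conjugate. Posterior precision = 1/σ₀² + n/σ²; posterior mean is the precision-weighted average of μ₀ and x̄.
σ₀² = 133.18² = 17736.9124, σ² = 42.29² = 1788.4441; σ² + n·σ₀² = 1788.4441 + 7·17736.9124 = 125946.8309.
Posterior precision = 1/σ₀² + n/σ² = 1/17736.9124 + 7/1788.4441 = (σ² + n·σ₀²)/(σ₀²σ²) = 125946.8309/(17736.9124·1788.4441); posterior variance σₙ² = σ₀²σ²/(σ² + n·σ₀²) = 17736.9124·1788.4441/125946.8309 = 251.864030.

251.864030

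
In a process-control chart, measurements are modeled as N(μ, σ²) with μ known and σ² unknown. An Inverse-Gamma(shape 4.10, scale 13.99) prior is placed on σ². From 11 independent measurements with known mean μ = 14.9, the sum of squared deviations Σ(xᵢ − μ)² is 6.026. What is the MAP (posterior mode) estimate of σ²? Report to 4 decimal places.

With known mean μ and an Inverse-Gamma(α, β) prior on σ², the Normal likelihood is conjugate: posterior is Inv-Gamma(α + n/2, β + Σ(xᵢ−μ)²/2).
Posterior: Inv-Gamma(4.10 + 11/2, 13.99 + 6.026/2) = Inv-Gamma(9.60, 17.0030).
Mode = β/(α+1) = 17.0030/10.60 = 1.6041.

1.6041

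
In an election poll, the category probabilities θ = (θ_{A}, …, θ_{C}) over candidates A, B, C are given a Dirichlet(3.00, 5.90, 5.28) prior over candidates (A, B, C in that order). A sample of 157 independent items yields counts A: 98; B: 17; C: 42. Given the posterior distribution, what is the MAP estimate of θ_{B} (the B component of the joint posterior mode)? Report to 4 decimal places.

The Dirichlet prior is conjugate to the Multinomial likelihood: each posterior αⱼ = prior αⱼ + observed count nⱼ.
Posterior concentration: (101.00, 22.90, 47.28), total = 171.18.
Joint mode component: (α_{B}−1)/(Σα−K) = 21.90/168.18 = 0.1302.

0.1302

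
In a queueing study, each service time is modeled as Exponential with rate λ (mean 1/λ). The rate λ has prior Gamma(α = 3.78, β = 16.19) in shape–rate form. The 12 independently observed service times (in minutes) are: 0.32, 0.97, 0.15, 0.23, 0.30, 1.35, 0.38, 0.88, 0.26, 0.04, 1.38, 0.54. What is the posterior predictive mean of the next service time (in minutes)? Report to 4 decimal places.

1.5555

With a Gamma(shape α, rate β) prior on the exponential rate λ, the posterior after n observations with total T = Σxᵢ is Gamma(α+n, β+T).
Sum of observations T = 6.80 minutes; n = 12.
Posterior: Gamma(3.78+12, 16.19+6.80) = Gamma(15.78, 22.99).
The predictive distribution for the next observation is Lomax; its mean is β/(α−1) = 22.99/14.78 = 1.5555.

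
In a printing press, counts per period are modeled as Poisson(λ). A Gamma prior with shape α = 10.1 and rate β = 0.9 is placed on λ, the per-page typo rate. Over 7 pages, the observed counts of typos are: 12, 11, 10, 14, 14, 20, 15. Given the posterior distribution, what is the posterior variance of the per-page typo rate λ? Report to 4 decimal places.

1.7000

With a Gamma(shape α, rate β) prior, the Poisson likelihood is conjugate: the posterior is Gamma(α + ΣXᵢ, β + n).
Sum of counts S = 96 over n = 7 pages.
Posterior: Gamma(α+S, β+n) = Gamma(10.1+96, 0.9+7) = Gamma(106.1, 7.9).
Var = α/β² = 106.1/7.9² = 1.7000.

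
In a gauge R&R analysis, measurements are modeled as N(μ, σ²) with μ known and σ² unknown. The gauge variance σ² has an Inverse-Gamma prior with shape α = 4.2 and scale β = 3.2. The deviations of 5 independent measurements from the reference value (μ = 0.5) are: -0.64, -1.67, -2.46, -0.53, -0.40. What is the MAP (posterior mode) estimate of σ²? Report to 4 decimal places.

With known mean μ and an Inverse-Gamma(α, β) prior on σ², the Normal likelihood is conjugate: posterior is Inv-Gamma(α + n/2, β + Σ(xᵢ−μ)²/2).
Σ(xᵢ−μ)² = (-0.64)² + (-1.67)² + (-2.46)² + (-0.53)² + (-0.40)² = 9.6910.
Posterior: Inv-Gamma(4.2 + 5/2, 3.2 + 9.6910/2) = Inv-Gamma(6.70, 8.04550).
Mode = β/(α+1) = 8.04550/7.70 = 1.0449.

1.0449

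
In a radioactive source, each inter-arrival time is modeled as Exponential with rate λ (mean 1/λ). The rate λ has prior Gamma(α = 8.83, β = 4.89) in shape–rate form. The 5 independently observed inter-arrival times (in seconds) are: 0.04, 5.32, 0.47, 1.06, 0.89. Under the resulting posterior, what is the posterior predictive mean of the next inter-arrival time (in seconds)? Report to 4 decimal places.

0.9875

With a Gamma(shape α, rate β) prior on the exponential rate λ, the posterior after n observations with total T = Σxᵢ is Gamma(α+n, β+T).
Sum of observations T = 7.78 seconds; n = 5.
Posterior: Gamma(8.83+5, 4.89+7.78) = Gamma(13.83, 12.67).
The predictive distribution for the next observation is Lomax; its mean is β/(α−1) = 12.67/12.83 = 0.9875.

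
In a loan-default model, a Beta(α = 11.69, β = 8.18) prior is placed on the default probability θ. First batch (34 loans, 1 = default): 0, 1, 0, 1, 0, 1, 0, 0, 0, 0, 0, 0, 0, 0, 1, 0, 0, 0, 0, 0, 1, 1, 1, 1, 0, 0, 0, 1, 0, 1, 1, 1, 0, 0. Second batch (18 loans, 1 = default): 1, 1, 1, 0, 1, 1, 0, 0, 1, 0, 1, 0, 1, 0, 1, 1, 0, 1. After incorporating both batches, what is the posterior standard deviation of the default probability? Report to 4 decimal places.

The Beta prior is conjugate to a Binomial/Bernoulli likelihood; the update adds successes to α and failures to β.
After batch 1: Beta(11.69+12, 8.18+22) = Beta(23.69, 30.18).
After batch 2: Beta(23.69+11, 30.18+7) = Beta(34.69, 37.18).
Var = αβ/((α+β)²(α+β+1)) = 34.69·37.18/(71.87²·72.87) = 0.00342665; SD = √0.00342665 = 0.0585.

0.0585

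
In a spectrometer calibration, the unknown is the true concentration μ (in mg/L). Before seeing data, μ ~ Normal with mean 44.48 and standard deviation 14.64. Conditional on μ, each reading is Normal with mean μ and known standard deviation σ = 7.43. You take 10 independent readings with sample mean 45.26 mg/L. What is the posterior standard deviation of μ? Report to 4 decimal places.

2.3199

For Normal data with known variance σ², a Normal(μ₀, σ₀²) prior on μ is conjugate. Posterior precision = 1/σ₀² + n/σ²; posterior mean is the precision-weighted average of μ₀ and x̄.
σ₀² = 14.64² = 214.3296, σ² = 7.43² = 55.2049; σ² + n·σ₀² = 55.2049 + 10·214.3296 = 2198.5009.
Posterior precision = 1/σ₀² + n/σ² = 1/214.3296 + 10/55.2049 = (σ² + n·σ₀²)/(σ₀²σ²) = 2198.5009/(214.3296·55.2049); posterior variance σₙ² = σ₀²σ²/(σ² + n·σ₀²) = 214.3296·55.2049/2198.5009 = 5.381869.
Posterior SD = √σₙ² = √(214.3296·55.2049/2198.5009) = 2.3199.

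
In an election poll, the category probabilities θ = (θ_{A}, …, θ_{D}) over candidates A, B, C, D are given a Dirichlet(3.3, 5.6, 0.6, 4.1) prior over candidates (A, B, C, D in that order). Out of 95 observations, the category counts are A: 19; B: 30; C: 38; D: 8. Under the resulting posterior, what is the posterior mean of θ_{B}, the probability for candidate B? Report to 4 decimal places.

0.3278

The Dirichlet prior is conjugate to the Multinomial likelihood: each posterior αⱼ = prior αⱼ + observed count nⱼ.
Posterior concentration: (22.3, 35.6, 38.6, 12.1), total = 108.6.
E[θ_{B}|data] = α_{B}/Σα = 35.6/108.6 = 0.3278.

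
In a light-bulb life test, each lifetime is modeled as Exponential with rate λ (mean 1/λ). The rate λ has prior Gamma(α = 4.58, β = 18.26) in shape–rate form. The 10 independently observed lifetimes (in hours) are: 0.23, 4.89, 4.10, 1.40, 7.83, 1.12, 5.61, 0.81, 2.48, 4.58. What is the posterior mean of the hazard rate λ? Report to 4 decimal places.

With a Gamma(shape α, rate β) prior on the exponential rate λ, the posterior after n observations with total T = Σxᵢ is Gamma(α+n, β+T).
Sum of observations T = 33.05 hours; n = 10.
Posterior: Gamma(4.58+10, 18.26+33.05) = Gamma(14.58, 51.31).
Posterior mean of λ = α/β = 14.58/51.31 = 0.2842.

0.2842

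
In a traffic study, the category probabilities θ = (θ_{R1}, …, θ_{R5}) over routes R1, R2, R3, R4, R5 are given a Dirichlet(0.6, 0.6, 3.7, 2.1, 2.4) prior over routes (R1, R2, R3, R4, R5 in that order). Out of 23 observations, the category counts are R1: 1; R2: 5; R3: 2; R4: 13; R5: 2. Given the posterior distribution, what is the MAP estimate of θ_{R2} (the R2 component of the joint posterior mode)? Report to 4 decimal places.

The Dirichlet prior is conjugate to the Multinomial likelihood: each posterior αⱼ = prior αⱼ + observed count nⱼ.
Posterior concentration: (1.6, 5.6, 5.7, 15.1, 4.4), total = 32.4.
Joint mode component: (α_{R2}−1)/(Σα−K) = 4.6/27.4 = 0.1679.

0.1679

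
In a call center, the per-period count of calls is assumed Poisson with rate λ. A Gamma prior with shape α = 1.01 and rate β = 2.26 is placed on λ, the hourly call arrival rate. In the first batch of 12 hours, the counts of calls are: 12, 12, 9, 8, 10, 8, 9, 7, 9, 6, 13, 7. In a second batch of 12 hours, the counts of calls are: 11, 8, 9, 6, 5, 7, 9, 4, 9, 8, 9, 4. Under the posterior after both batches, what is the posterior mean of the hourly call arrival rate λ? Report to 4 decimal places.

With a Gamma(shape α, rate β) prior, the Poisson likelihood is conjugate: the posterior is Gamma(α + ΣXᵢ, β + n).
Batch 1: sum of counts S = 110 over n = 12 hours.
After batch 1: Gamma(α+S, β+n) = Gamma(1.01+110, 2.26+12) = Gamma(111.01, 14.26).
Batch 2: sum of counts S = 89 over n = 12 hours.
After batch 2: Gamma(α+S, β+n) = Gamma(111.01+89, 14.26+12) = Gamma(200.01, 26.26).
Posterior mean = α/β = 200.01/26.26 = 7.6165.

7.6165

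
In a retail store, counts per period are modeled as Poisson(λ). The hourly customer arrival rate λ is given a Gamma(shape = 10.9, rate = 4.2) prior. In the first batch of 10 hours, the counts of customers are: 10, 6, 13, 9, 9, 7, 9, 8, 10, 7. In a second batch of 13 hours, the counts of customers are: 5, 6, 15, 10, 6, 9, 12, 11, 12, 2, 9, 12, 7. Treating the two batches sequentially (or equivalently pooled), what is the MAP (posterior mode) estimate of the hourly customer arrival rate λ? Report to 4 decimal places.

With a Gamma(shape α, rate β) prior, the Poisson likelihood is conjugate: the posterior is Gamma(α + ΣXᵢ, β + n).
Batch 1: sum of counts S = 88 over n = 10 hours.
After batch 1: Gamma(α+S, β+n) = Gamma(10.9+88, 4.2+10) = Gamma(98.9, 14.2).
Batch 2: sum of counts S = 116 over n = 13 hours.
After batch 2: Gamma(α+S, β+n) = Gamma(98.9+116, 14.2+13) = Gamma(214.9, 27.2).
Mode of Gamma(α,β) for α≥1 is (α−1)/β = 213.9/27.2 = 7.8640.

7.8640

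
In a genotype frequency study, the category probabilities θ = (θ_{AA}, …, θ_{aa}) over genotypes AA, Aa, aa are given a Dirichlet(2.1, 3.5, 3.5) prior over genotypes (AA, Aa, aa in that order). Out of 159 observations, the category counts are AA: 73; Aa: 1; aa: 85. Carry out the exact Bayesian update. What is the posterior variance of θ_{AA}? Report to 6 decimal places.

The Dirichlet prior is conjugate to the Multinomial likelihood: each posterior αⱼ = prior αⱼ + observed count nⱼ.
Posterior concentration: (75.1, 4.5, 88.5), total = 168.1.
Var[θ_j] = α_j(Σα−α_j)/((Σα)²(Σα+1)) = 75.1·93.0/(168.1²·169.1) = 0.001462.

0.001462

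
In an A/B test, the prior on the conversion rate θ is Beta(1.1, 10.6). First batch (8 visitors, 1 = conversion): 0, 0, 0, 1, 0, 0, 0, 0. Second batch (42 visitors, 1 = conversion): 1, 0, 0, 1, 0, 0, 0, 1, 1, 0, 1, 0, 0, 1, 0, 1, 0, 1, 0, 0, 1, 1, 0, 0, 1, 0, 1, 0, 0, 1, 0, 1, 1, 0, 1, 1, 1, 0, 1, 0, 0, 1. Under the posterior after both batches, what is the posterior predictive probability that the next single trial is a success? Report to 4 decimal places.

0.3582

The Beta prior is conjugate to a Binomial/Bernoulli likelihood; the update adds successes to α and failures to β.
After batch 1: Beta(1.1+1, 10.6+7) = Beta(2.1, 17.6).
After batch 2: Beta(2.1+20, 17.6+22) = Beta(22.1, 39.6).
For a single future Bernoulli trial, P(success | data) = α/(α+β) = 0.3582.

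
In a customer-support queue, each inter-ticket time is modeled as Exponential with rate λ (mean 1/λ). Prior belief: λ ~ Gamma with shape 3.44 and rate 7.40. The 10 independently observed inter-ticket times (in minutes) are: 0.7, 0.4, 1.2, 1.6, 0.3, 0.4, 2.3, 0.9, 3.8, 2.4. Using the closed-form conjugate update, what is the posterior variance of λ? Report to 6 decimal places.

0.029348

With a Gamma(shape α, rate β) prior on the exponential rate λ, the posterior after n observations with total T = Σxᵢ is Gamma(α+n, β+T).
Sum of observations T = 14.0 minutes; n = 10.
Posterior: Gamma(3.44+10, 7.40+14.0) = Gamma(13.44, 21.40).
Var = α/β² = 0.029348.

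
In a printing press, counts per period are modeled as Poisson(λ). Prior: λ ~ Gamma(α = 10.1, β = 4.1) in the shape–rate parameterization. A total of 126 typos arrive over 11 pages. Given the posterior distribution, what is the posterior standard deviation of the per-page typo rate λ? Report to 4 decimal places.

0.7726

With a Gamma(shape α, rate β) prior, the Poisson likelihood is conjugate: the posterior is Gamma(α + ΣXᵢ, β + n).
Posterior: Gamma(α+S, β+n) = Gamma(10.1+126, 4.1+11) = Gamma(136.1, 15.1).
SD = √α/β = √136.1/15.1 = 0.7726.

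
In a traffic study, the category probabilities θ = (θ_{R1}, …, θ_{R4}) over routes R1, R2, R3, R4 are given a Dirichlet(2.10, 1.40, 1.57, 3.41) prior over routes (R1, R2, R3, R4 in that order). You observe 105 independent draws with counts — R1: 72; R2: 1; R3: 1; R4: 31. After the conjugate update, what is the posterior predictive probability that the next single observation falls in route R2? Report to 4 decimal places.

The Dirichlet prior is conjugate to the Multinomial likelihood: each posterior αⱼ = prior αⱼ + observed count nⱼ.
Posterior concentration: (74.10, 2.40, 2.57, 34.41), total = 113.48.
P(next = R2 | data) = α_{R2}/Σα = 0.0211.

0.0211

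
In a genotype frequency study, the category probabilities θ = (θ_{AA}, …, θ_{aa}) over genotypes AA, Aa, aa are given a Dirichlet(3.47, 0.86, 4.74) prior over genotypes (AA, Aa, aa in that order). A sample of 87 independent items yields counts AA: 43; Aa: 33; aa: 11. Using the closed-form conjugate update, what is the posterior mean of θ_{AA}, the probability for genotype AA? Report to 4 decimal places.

The Dirichlet prior is conjugate to the Multinomial likelihood: each posterior αⱼ = prior αⱼ + observed count nⱼ.
Posterior concentration: (46.47, 33.86, 15.74), total = 96.07.
E[θ_{AA}|data] = α_{AA}/Σα = 46.47/96.07 = 0.4837.

0.4837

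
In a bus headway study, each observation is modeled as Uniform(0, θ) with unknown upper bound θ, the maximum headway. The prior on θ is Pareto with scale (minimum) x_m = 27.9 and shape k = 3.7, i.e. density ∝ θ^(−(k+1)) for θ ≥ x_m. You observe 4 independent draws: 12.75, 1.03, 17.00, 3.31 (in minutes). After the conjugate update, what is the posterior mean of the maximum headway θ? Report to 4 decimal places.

A Pareto(scale x_m, shape k) prior on the upper bound θ of Uniform(0, θ) is conjugate: posterior is Pareto(max(x_m, max xᵢ), k + n).
Sample maximum = 17.00; prior scale x_m = 27.9 → posterior scale = max = 27.90.
Posterior shape = 3.7 + 4 = 7.7.
E[θ|data] = k·x_m/(k−1) = 7.7·27.90/6.7 = 32.0642.

32.0642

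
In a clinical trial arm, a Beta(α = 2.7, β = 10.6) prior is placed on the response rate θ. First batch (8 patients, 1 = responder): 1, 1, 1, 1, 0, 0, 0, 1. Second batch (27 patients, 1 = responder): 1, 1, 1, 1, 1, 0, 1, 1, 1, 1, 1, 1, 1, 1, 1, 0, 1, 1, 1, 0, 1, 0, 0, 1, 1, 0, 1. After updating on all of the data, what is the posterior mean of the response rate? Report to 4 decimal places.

0.5942

The Beta prior is conjugate to a Binomial/Bernoulli likelihood; the update adds successes to α and failures to β.
After batch 1: Beta(2.7+5, 10.6+3) = Beta(7.7, 13.6).
After batch 2: Beta(7.7+21, 13.6+6) = Beta(28.7, 19.6).
Posterior mean = α/(α+β) = 28.7/48.3 = 0.5942.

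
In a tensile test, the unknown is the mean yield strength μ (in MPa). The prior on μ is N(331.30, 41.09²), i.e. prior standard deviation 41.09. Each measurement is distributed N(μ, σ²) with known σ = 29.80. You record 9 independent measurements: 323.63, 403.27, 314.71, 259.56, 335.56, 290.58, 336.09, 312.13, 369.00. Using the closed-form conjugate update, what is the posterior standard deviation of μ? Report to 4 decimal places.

9.6552

For Normal data with known variance σ², a Normal(μ₀, σ₀²) prior on μ is conjugate. Posterior precision = 1/σ₀² + n/σ²; posterior mean is the precision-weighted average of μ₀ and x̄.
σ₀² = 41.09² = 1688.3881, σ² = 29.80² = 888.04; σ² + n·σ₀² = 888.04 + 9·1688.3881 = 16083.5329.
Posterior precision = 1/σ₀² + n/σ² = 1/1688.3881 + 9/888.04 = (σ² + n·σ₀²)/(σ₀²σ²) = 16083.5329/(1688.3881·888.04); posterior variance σₙ² = σ₀²σ²/(σ² + n·σ₀²) = 1688.3881·888.04/16083.5329 = 93.223061.
Posterior SD = √σₙ² = √(1688.3881·888.04/16083.5329) = 9.6552.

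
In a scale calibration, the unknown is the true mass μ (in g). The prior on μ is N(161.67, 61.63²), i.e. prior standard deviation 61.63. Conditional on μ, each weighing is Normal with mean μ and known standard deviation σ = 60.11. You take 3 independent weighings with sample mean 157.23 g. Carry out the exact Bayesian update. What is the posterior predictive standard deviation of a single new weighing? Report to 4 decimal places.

For Normal data with known variance σ², a Normal(μ₀, σ₀²) prior on μ is conjugate. Posterior precision = 1/σ₀² + n/σ²; posterior mean is the precision-weighted average of μ₀ and x̄.
σ₀² = 61.63² = 3798.2569, σ² = 60.11² = 3613.2121; σ² + n·σ₀² = 3613.2121 + 3·3798.2569 = 15007.9828.
Posterior precision = 1/σ₀² + n/σ² = 1/3798.2569 + 3/3613.2121 = (σ² + n·σ₀²)/(σ₀²σ²) = 15007.9828/(3798.2569·3613.2121); posterior variance σₙ² = σ₀²σ²/(σ² + n·σ₀²) = 3798.2569·3613.2121/15007.9828 = 914.440533.
Predictive variance for one new observation = σₙ² + σ² = 3798.2569·3613.2121/15007.9828 + 3613.2121 = σ²·(σ₀² + 15007.9828)/15007.9828 = 3613.2121·18806.2397/15007.9828 = 4527.652633; SD = √(3613.2121·18806.2397/15007.9828) = 67.2878.

67.2878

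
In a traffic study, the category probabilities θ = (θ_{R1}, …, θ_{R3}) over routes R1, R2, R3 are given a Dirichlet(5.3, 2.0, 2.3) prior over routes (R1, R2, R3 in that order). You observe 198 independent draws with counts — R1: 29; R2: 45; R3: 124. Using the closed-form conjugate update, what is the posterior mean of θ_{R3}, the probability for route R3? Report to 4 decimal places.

The Dirichlet prior is conjugate to the Multinomial likelihood: each posterior αⱼ = prior αⱼ + observed count nⱼ.
Posterior concentration: (34.3, 47.0, 126.3), total = 207.6.
E[θ_{R3}|data] = α_{R3}/Σα = 126.3/207.6 = 0.6084.

0.6084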